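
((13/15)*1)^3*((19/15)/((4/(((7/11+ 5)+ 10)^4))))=9133504649152/741200625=12322.58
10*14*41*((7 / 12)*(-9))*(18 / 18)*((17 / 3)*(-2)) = 341530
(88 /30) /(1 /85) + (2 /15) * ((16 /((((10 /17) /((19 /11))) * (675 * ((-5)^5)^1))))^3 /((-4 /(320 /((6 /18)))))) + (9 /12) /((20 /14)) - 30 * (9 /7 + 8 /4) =13229359447610409183675624943 /87445502758026123046875000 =151.29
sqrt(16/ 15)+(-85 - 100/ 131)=-11235/ 131+4*sqrt(15)/ 15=-84.73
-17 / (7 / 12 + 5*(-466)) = 204 / 27953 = 0.01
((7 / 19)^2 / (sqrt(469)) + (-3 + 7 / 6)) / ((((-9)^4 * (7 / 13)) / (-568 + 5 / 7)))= 567853 / 1928934 - 143 * sqrt(469) / 3077109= 0.29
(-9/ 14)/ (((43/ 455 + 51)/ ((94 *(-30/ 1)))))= 412425/ 11624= 35.48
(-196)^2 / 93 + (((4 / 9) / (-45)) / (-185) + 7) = 975698449 / 2322675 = 420.08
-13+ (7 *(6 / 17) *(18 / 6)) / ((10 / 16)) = -97 / 85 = -1.14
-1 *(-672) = 672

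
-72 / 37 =-1.95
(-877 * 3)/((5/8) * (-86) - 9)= 10524/251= 41.93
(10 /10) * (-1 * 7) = -7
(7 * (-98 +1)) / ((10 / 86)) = -29197 / 5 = -5839.40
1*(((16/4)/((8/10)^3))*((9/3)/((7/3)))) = 1125/112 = 10.04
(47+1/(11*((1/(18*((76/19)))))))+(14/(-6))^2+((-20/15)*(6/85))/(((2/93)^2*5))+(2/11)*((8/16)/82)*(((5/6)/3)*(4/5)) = 31549843/1725075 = 18.29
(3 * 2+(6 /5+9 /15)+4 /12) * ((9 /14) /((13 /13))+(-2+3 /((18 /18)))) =1403 /105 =13.36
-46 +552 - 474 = 32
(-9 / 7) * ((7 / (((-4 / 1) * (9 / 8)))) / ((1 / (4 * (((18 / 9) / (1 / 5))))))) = 80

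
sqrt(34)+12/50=6/25+sqrt(34)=6.07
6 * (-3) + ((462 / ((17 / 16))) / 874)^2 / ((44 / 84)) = -967341762 / 55190041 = -17.53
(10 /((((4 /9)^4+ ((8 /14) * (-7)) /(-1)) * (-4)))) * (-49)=321489 /10600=30.33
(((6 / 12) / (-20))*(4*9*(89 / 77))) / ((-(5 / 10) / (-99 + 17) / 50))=-656820 / 77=-8530.13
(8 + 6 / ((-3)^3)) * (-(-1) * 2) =140 / 9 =15.56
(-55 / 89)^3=-166375 / 704969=-0.24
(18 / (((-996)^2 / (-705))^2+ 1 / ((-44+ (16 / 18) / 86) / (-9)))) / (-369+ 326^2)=0.00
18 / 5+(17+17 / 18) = 1939 / 90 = 21.54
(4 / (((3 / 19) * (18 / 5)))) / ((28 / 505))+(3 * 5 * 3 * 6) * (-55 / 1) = -5565325 / 378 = -14723.08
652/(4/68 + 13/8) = 387.21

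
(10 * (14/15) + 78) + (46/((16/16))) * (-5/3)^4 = 35824/81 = 442.27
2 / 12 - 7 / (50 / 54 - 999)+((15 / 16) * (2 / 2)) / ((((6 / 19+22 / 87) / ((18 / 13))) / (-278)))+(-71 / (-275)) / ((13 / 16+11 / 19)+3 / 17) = -93081823168327789 / 146759516732400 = -634.25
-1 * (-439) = 439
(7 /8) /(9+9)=7 /144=0.05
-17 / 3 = -5.67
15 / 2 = 7.50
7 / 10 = 0.70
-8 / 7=-1.14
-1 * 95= -95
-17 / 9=-1.89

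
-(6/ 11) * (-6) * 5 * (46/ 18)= 460/ 11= 41.82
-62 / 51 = -1.22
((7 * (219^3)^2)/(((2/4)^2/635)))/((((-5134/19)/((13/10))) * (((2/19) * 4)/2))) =-460274594668773412437/10268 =-44826119465209720.73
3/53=0.06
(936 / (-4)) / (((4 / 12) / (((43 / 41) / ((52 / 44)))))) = -25542 / 41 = -622.98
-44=-44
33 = 33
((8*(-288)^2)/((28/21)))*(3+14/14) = 1990656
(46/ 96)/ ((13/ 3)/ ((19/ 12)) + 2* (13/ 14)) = 3059/ 29328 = 0.10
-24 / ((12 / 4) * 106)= -4 / 53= -0.08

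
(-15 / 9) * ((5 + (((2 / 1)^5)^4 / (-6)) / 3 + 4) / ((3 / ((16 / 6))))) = 20968280 / 243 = 86289.22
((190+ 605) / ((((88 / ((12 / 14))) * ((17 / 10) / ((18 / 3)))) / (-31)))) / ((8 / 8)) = -847.23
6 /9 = 2 /3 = 0.67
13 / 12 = 1.08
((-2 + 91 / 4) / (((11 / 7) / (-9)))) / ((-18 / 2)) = 581 / 44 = 13.20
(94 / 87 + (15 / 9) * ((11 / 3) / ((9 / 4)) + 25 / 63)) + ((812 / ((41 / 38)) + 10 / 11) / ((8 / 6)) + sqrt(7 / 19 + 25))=sqrt(9158) / 19 + 8447755879 / 14831586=574.62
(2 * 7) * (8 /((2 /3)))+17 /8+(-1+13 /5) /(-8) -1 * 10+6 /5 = 1289 /8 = 161.12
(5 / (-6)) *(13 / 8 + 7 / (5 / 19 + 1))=-215 / 36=-5.97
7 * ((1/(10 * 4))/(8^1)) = 7/320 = 0.02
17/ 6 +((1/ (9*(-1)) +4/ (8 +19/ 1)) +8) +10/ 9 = 647/ 54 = 11.98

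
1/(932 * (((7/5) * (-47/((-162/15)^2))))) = -729/383285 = -0.00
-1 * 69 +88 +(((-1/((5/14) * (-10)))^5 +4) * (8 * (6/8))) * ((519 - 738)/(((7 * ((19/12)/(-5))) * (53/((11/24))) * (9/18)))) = 826436287753/13767578125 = 60.03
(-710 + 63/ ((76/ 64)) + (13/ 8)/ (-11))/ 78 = -8.42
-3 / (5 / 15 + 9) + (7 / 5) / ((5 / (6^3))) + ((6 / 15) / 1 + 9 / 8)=86357 / 1400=61.68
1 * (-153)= -153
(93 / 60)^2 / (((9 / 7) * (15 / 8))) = 6727 / 6750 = 1.00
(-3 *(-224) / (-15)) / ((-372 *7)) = 8 / 465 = 0.02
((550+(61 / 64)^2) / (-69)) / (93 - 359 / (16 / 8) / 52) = -29334773 / 329009664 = -0.09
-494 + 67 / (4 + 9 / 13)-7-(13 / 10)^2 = -2979309 / 6100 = -488.41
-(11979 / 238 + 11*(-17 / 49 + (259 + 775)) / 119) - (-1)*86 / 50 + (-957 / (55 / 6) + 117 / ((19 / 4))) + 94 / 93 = -114840081593 / 515168850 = -222.92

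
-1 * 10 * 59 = -590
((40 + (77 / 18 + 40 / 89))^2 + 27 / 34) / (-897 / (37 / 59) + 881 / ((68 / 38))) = -3230663784059 / 1514228404878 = -2.13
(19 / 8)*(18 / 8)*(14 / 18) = 133 / 32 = 4.16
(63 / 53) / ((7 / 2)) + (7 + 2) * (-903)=-430713 / 53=-8126.66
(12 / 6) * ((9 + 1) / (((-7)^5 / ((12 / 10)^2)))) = -144 / 84035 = -0.00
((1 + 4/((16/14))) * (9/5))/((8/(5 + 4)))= 729/80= 9.11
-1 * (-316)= 316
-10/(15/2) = -4/3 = -1.33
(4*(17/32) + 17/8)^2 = 18.06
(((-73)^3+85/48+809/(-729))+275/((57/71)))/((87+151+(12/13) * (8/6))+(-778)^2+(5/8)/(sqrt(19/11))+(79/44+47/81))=-345569950852082403509491/538372940842722220702209+79263083169971415 * sqrt(209)/2273130194669271598520438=-0.64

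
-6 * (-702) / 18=234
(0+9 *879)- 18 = 7893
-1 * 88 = -88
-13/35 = -0.37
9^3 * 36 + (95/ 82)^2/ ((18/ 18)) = 176473681/ 6724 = 26245.34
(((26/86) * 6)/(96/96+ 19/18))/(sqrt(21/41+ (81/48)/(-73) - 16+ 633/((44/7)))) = 5616 * sqrt(59099780993)/14279948905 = 0.10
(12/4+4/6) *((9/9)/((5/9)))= 33/5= 6.60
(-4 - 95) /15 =-33 /5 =-6.60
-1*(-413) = 413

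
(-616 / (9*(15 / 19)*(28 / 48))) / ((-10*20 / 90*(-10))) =-836 / 125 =-6.69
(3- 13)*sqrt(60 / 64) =-5*sqrt(15) / 2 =-9.68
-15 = -15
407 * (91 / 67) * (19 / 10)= 703703 / 670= 1050.30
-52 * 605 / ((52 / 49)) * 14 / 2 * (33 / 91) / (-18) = 326095 / 78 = 4180.71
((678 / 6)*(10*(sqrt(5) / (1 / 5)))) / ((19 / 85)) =480250*sqrt(5) / 19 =56519.56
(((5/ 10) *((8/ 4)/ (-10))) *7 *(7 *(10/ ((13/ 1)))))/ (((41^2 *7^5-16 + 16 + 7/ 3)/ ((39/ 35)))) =-9/ 60541220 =-0.00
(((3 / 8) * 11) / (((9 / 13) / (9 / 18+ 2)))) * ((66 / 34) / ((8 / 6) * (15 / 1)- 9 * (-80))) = 1573 / 40256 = 0.04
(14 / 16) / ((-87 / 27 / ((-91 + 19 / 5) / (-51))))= -2289 / 4930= -0.46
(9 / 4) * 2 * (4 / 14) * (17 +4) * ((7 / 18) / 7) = 3 / 2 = 1.50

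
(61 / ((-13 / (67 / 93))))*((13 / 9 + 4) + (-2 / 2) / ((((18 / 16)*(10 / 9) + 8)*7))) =-51720985 / 2818179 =-18.35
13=13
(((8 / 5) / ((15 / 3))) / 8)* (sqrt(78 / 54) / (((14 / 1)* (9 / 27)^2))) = 3* sqrt(13) / 350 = 0.03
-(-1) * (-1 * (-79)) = 79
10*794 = 7940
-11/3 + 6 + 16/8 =13/3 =4.33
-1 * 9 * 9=-81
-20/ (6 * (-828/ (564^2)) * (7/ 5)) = 914.70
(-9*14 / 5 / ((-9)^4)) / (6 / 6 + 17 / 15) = -0.00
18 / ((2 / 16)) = 144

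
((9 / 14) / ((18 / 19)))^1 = 19 / 28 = 0.68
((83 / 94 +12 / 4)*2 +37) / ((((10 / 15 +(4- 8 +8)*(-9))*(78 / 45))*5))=-4734 / 32383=-0.15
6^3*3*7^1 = 4536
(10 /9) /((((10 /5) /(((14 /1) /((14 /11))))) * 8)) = 55 /72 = 0.76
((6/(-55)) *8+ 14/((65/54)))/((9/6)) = 5128/715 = 7.17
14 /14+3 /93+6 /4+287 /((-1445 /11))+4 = 389491 /89590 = 4.35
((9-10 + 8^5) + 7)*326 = 10684324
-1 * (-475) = 475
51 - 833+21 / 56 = -6253 / 8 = -781.62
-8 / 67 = -0.12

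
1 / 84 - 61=-5123 / 84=-60.99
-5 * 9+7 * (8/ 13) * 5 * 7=1375/ 13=105.77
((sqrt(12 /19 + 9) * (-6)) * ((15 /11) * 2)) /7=-180 * sqrt(3477) /1463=-7.25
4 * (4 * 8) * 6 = 768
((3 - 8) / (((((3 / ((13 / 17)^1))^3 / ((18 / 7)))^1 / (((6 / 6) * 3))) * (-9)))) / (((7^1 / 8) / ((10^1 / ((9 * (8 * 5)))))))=43940 / 19499697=0.00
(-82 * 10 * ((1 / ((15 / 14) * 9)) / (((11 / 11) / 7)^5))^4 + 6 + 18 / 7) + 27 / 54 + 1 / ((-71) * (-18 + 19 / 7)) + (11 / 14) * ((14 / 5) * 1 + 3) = -26733569948612610757413759746 / 3532687617375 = -7567487659290199.53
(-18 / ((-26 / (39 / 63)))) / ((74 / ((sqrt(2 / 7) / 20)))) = 3 * sqrt(14) / 72520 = 0.00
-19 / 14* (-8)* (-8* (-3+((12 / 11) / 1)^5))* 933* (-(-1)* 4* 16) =8506999535616 / 1127357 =7545967.72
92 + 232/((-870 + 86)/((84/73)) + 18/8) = 25756/281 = 91.66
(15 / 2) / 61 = 0.12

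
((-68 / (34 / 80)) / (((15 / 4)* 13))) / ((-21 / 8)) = 1024 / 819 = 1.25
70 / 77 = 10 / 11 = 0.91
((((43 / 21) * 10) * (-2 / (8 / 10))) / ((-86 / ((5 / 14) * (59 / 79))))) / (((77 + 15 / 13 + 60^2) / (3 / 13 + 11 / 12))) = 1320125 / 26653785984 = 0.00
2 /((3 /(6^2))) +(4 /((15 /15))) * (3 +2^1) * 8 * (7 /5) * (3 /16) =66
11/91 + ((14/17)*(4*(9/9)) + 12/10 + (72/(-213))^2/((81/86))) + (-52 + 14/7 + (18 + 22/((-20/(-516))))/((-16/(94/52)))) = -15640946749/140371686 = -111.43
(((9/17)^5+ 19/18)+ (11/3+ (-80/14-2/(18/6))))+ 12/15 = -730941767/894509910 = -0.82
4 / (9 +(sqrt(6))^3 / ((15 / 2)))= 300 / 643 - 80* sqrt(6) / 1929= 0.36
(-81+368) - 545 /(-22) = 6859 /22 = 311.77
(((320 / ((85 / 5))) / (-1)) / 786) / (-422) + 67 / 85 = 5556241 / 7048455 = 0.79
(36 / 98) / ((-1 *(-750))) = 3 / 6125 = 0.00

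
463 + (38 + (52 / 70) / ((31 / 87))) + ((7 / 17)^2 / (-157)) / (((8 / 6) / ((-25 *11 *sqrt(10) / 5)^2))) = 47121069987 / 98459410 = 478.58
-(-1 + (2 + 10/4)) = -7/2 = -3.50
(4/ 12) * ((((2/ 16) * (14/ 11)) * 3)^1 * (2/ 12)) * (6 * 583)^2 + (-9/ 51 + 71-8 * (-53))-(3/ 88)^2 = 42776953671/ 131648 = 324934.32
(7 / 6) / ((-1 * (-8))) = 7 / 48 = 0.15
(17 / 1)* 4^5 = 17408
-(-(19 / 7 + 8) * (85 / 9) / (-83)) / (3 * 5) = -425 / 5229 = -0.08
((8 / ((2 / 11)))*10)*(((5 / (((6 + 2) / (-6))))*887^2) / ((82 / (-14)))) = 9087181950 / 41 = 221638584.15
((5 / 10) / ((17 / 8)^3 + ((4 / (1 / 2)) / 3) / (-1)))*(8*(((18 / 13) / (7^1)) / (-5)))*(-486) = 53747712 / 4842565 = 11.10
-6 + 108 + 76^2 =5878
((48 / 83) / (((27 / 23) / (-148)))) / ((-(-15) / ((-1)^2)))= -54464 / 11205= -4.86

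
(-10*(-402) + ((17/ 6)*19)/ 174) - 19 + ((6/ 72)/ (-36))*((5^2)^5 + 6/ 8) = -932298971/ 50112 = -18604.31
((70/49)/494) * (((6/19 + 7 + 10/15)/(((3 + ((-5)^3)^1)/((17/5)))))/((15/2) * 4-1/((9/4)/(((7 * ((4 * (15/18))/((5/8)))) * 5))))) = 153/12596012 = 0.00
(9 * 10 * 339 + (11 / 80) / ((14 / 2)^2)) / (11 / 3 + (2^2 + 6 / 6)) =358797633 / 101920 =3520.38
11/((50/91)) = 1001/50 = 20.02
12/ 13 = 0.92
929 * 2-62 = 1796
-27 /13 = -2.08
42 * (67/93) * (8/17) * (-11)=-82544/527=-156.63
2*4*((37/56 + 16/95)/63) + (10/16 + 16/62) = 10268933/10389960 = 0.99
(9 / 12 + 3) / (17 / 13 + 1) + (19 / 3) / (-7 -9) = 59 / 48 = 1.23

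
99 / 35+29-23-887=-30736 / 35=-878.17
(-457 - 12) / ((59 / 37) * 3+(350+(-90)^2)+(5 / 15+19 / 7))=-364413 / 6571735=-0.06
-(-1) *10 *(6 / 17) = 60 / 17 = 3.53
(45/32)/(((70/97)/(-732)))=-159759/112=-1426.42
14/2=7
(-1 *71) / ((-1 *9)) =71 / 9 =7.89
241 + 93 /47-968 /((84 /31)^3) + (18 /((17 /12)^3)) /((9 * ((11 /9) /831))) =126573173472013 /188185075848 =672.60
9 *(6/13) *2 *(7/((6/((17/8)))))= 1071/52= 20.60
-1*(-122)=122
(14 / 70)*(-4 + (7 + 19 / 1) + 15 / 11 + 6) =323 / 55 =5.87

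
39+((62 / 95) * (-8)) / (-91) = 337651 / 8645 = 39.06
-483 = -483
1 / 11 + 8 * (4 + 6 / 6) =441 / 11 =40.09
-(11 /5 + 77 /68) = -1133 /340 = -3.33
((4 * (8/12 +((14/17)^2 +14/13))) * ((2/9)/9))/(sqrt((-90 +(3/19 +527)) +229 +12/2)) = 218368 * sqrt(26961)/3886432407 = 0.01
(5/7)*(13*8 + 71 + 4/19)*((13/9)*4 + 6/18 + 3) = 1364890/1197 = 1140.26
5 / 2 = 2.50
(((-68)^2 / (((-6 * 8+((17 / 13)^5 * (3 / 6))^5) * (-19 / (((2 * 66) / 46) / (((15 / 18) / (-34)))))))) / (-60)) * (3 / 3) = 1171505868083550330108823342782870528 / 55368100697570781119413834487996675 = 21.16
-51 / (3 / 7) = -119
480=480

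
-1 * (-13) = 13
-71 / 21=-3.38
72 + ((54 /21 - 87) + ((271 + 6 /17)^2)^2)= 3169799973587200 /584647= 5421733068.99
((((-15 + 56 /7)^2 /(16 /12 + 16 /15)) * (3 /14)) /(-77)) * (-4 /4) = 5 /88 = 0.06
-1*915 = -915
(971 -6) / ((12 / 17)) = 1367.08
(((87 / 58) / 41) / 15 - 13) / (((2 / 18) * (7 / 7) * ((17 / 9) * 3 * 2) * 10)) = -143883 / 139400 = -1.03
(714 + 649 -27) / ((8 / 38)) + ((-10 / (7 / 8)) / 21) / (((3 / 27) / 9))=308794 / 49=6301.92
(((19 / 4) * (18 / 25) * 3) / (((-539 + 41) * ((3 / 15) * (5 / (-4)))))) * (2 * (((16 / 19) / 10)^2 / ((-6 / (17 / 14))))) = -1632 / 6899375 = -0.00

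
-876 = -876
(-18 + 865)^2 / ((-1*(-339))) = 717409 / 339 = 2116.25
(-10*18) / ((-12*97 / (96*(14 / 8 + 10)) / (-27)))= -456840 / 97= -4709.69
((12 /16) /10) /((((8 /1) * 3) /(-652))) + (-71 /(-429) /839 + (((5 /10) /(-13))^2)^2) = -64441316473 /31630736280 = -2.04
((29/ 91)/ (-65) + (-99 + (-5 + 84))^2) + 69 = 2774106/ 5915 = 469.00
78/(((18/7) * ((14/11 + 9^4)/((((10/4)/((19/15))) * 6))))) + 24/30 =1172287/1371515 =0.85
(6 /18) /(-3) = -1 /9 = -0.11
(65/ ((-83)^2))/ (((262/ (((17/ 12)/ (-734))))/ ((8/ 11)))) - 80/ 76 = -437187258955/ 415327876062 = -1.05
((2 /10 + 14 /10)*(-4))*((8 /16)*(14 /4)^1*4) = -224 /5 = -44.80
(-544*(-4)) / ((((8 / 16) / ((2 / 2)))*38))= 2176 / 19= 114.53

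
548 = 548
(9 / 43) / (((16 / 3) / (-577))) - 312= -230235 / 688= -334.64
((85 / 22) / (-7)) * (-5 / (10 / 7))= 85 / 44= 1.93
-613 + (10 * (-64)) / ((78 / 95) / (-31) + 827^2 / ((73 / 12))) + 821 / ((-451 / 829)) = -11566267760192176 / 5450345184933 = -2122.12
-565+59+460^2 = 211094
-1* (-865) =865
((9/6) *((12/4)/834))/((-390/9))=-9/72280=-0.00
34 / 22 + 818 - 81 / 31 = 278574 / 341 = 816.93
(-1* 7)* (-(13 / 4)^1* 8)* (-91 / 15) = -16562 / 15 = -1104.13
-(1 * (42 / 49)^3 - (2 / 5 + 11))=18471 / 1715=10.77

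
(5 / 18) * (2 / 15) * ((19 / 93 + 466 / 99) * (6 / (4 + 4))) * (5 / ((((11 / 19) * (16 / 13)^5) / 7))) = 3721672093685 / 1274359578624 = 2.92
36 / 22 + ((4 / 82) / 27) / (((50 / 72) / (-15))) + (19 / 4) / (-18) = 216499 / 162360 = 1.33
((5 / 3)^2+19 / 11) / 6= 223 / 297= 0.75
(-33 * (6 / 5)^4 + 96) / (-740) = -4308 / 115625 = -0.04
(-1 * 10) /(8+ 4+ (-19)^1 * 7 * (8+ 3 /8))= 16 /1763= 0.01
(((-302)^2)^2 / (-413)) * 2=-16636339232 / 413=-40281693.06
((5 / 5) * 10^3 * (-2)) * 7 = -14000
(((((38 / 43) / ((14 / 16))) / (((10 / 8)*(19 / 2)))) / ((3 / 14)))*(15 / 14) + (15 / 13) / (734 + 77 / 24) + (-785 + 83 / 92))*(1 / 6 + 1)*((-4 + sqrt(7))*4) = 9983042748058 / 682436703-4991521374029*sqrt(7) / 1364873406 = 4952.67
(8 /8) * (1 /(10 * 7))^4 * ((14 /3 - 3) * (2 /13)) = 1 /93639000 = 0.00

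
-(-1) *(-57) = -57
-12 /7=-1.71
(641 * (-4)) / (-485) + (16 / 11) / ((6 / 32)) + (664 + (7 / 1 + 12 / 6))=10980137 / 16005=686.04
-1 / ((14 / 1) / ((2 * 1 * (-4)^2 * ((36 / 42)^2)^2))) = -20736 / 16807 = -1.23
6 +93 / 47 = 375 / 47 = 7.98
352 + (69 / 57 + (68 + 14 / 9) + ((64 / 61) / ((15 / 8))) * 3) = 22136917 / 52155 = 424.44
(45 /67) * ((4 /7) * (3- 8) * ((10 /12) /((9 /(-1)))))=0.18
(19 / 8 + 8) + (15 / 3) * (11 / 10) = 127 / 8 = 15.88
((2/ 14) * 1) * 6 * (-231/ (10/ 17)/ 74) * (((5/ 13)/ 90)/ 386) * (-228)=0.01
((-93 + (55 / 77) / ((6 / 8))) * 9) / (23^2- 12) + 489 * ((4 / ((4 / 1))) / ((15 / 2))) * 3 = 3510387 / 18095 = 194.00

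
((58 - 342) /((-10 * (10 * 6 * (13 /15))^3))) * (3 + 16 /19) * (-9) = -46647 /6678880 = -0.01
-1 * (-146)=146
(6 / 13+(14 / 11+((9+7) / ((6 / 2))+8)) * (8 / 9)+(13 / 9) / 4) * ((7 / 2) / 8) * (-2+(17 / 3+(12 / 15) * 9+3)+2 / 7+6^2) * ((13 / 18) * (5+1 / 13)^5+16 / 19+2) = 13758975765700993 / 18624056880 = 738774.36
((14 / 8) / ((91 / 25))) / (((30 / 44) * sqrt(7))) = 55 * sqrt(7) / 546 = 0.27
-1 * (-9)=9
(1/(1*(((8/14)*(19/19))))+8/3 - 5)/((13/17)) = -119/156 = -0.76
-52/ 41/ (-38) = 26/ 779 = 0.03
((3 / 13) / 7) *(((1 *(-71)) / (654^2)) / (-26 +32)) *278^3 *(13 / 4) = -190678949 / 2994012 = -63.69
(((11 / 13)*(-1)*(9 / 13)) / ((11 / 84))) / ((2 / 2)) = -756 / 169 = -4.47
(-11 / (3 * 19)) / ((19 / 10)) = -0.10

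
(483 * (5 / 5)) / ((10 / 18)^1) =869.40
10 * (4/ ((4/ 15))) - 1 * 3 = 147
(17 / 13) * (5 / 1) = 85 / 13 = 6.54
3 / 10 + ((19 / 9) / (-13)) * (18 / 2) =-151 / 130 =-1.16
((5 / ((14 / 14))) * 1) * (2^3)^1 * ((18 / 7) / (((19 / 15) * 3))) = 3600 / 133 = 27.07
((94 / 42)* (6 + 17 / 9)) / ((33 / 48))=53392 / 2079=25.68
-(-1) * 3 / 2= 3 / 2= 1.50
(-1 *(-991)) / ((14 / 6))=2973 / 7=424.71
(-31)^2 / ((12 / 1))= 961 / 12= 80.08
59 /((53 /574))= 33866 /53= 638.98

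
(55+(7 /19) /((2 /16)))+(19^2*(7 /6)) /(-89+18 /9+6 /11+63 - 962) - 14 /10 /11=780159803 /13593360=57.39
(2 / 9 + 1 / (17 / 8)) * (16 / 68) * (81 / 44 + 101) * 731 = 12254.87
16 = 16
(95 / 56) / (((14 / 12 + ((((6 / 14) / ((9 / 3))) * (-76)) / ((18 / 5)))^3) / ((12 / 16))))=-10180485 / 210152912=-0.05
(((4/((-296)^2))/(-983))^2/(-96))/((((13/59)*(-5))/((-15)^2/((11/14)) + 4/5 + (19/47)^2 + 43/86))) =4126406723/702953969939558674022400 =0.00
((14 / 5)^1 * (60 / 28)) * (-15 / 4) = -45 / 2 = -22.50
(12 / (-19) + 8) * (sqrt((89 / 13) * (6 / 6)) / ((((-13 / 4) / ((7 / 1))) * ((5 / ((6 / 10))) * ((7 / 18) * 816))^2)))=-81 * sqrt(1157) / 463989500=-0.00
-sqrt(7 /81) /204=-sqrt(7) /1836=-0.00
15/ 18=5/ 6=0.83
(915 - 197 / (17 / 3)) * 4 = 3520.94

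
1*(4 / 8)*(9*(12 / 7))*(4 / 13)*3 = 7.12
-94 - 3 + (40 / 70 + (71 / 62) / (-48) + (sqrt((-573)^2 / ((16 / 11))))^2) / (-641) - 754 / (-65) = -29213560949 / 66766560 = -437.55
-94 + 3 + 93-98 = -96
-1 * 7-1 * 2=-9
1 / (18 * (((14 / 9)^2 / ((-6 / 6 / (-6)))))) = 3 / 784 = 0.00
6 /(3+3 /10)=20 /11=1.82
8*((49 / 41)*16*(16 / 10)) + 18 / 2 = 52021 / 205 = 253.76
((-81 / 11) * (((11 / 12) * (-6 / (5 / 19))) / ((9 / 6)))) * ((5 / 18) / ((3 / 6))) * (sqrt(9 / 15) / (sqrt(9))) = 19 * sqrt(15) / 5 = 14.72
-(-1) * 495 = 495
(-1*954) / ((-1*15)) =318 / 5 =63.60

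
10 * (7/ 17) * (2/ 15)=0.55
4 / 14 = 2 / 7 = 0.29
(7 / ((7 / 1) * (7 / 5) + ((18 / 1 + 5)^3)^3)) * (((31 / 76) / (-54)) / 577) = -1085 / 21325719557944410912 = -0.00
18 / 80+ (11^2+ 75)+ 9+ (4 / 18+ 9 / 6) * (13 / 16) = 297539 / 1440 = 206.62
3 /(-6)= -1 /2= -0.50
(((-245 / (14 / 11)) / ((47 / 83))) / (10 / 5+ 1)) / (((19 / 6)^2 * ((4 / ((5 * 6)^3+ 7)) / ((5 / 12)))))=-4315043425 / 135736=-31789.97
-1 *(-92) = 92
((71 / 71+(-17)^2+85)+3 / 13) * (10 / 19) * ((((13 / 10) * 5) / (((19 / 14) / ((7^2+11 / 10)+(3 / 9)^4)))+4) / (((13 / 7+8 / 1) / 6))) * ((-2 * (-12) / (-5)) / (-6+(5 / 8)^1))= 1823713760512 / 69620655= 26195.01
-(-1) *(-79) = -79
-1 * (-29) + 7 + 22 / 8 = 155 / 4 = 38.75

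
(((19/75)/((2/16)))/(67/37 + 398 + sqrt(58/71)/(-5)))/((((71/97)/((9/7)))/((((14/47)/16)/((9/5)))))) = 2523067 * sqrt(4118)/3888554986233303 + 1681249105/18256126695931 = 0.00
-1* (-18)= 18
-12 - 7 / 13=-163 / 13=-12.54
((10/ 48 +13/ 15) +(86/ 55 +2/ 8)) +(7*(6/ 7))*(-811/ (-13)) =2157563/ 5720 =377.20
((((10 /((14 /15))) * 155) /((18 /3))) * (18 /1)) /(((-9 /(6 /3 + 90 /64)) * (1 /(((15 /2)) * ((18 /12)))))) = -19006875 /896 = -21213.03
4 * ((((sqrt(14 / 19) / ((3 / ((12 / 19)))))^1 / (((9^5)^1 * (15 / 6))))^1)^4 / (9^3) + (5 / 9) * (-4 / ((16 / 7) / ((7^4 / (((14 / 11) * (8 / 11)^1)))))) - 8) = -42194890843019001235543122696686302901 / 4169647320875353279114453184490000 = -10119.53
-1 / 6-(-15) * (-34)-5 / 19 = -58189 / 114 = -510.43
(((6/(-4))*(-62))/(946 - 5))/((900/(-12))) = -0.00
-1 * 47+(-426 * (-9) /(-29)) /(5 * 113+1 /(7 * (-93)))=-251913208 /5333303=-47.23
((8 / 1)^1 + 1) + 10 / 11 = 109 / 11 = 9.91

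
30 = 30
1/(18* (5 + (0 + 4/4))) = 1/108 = 0.01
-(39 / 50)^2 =-1521 / 2500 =-0.61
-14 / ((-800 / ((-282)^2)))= 139167 / 100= 1391.67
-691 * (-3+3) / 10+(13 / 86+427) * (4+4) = 146940 / 43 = 3417.21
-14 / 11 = -1.27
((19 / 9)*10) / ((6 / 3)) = 95 / 9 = 10.56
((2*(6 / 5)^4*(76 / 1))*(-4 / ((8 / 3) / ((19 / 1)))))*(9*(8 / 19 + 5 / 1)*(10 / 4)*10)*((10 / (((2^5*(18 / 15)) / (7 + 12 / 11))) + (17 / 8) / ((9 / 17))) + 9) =-45560639106 / 275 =-165675051.29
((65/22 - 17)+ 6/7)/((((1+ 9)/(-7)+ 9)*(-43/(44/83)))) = 4062/189157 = 0.02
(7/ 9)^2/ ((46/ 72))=0.95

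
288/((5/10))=576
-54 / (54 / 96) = -96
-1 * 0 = 0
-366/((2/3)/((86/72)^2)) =-112789/144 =-783.26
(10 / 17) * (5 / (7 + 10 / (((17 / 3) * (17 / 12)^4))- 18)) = -4176050 / 14996347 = -0.28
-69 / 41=-1.68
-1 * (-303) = 303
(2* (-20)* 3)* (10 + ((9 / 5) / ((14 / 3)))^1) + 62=-8290 / 7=-1184.29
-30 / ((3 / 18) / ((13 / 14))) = -1170 / 7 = -167.14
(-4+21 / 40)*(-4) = 139 / 10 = 13.90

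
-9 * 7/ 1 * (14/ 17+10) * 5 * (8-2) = -347760/ 17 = -20456.47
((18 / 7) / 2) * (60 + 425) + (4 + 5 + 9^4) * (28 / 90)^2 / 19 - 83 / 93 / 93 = 3778968712 / 5751585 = 657.03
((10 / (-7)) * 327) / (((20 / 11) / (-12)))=21582 / 7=3083.14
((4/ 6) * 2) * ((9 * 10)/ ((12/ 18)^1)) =180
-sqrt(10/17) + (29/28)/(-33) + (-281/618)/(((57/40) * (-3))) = 1220183/16274412 -sqrt(170)/17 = -0.69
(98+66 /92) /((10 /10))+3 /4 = 9151 /92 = 99.47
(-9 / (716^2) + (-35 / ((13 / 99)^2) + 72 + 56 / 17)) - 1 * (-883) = -1578168458753 / 1472860688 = -1071.50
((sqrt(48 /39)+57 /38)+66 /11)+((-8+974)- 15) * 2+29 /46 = 4 * sqrt(13) /13+43933 /23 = 1911.24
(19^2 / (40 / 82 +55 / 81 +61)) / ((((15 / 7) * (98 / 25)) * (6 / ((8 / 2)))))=666045 / 1445192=0.46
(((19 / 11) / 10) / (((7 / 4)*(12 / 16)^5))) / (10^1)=19456 / 467775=0.04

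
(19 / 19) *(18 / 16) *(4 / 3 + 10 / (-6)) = -3 / 8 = -0.38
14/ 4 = 7/ 2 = 3.50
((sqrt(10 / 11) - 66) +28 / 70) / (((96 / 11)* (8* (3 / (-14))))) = 3157 / 720 - 7* sqrt(110) / 1152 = 4.32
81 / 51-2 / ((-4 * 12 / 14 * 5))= 1739 / 1020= 1.70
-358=-358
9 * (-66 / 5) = -594 / 5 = -118.80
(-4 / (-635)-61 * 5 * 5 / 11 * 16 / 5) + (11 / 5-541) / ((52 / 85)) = -240517171 / 181610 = -1324.36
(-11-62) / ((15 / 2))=-146 / 15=-9.73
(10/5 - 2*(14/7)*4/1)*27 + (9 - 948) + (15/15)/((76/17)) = -100075/76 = -1316.78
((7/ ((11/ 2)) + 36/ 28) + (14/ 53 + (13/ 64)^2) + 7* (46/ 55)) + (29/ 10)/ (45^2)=1475807060677/ 169247232000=8.72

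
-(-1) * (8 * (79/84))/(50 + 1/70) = 1580/10503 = 0.15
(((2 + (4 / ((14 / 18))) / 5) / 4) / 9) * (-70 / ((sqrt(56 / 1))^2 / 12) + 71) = 212 / 45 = 4.71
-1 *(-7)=7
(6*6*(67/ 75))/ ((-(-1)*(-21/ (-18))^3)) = 173664/ 8575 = 20.25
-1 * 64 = -64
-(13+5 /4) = -57 /4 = -14.25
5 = 5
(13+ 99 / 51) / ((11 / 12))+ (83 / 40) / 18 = 2210081 / 134640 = 16.41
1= 1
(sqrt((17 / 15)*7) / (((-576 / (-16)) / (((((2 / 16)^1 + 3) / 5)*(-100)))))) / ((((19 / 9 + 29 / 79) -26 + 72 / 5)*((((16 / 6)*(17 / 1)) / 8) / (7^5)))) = 165969125*sqrt(1785) / 4410208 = 1589.96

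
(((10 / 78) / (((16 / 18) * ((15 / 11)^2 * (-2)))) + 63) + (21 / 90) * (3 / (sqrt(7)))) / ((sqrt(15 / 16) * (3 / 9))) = sqrt(15) * (312 * sqrt(7) + 196439) / 3900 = 195.90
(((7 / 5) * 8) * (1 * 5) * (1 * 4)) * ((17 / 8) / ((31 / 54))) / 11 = 25704 / 341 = 75.38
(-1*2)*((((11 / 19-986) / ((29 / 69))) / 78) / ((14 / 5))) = 2153145 / 100282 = 21.47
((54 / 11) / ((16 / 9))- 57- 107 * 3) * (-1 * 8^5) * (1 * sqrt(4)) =270508032 / 11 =24591639.27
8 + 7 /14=17 /2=8.50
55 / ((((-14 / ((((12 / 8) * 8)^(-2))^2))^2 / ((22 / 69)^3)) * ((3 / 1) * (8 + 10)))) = 73205 / 186877529772982272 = 0.00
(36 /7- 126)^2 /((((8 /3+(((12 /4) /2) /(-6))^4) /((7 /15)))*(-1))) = -183223296 /71785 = -2552.39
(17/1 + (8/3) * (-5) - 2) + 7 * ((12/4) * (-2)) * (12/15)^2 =-1891/75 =-25.21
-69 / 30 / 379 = -23 / 3790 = -0.01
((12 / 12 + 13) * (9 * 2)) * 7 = 1764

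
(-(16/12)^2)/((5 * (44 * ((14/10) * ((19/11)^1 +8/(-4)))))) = 4/189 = 0.02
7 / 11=0.64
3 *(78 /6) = 39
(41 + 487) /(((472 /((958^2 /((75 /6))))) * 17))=121144848 /25075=4831.30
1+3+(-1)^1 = 3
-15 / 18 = -5 / 6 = -0.83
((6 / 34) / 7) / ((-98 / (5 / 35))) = -3 / 81634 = -0.00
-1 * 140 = -140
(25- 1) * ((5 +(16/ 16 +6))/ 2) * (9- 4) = 720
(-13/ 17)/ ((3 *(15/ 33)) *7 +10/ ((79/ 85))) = -11297/ 299965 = -0.04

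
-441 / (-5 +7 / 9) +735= 31899 / 38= 839.45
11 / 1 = 11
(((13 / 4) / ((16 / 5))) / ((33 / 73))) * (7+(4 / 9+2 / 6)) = 166075 / 9504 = 17.47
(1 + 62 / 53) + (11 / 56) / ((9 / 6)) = 10243 / 4452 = 2.30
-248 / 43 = -5.77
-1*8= -8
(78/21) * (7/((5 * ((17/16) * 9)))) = 416/765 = 0.54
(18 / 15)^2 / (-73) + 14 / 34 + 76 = 2370063 / 31025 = 76.39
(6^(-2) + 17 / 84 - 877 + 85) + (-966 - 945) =-2702.77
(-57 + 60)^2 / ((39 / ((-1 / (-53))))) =3 / 689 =0.00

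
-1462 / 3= -487.33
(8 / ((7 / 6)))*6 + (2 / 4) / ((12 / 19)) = 7045 / 168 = 41.93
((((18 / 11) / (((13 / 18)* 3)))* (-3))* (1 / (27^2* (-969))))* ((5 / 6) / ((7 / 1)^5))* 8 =80 / 62880180363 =0.00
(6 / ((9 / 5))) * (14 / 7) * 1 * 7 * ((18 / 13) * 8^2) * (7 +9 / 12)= 416640 / 13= 32049.23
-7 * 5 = -35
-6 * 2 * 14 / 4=-42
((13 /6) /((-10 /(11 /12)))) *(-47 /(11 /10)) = 8.49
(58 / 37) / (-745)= -58 / 27565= -0.00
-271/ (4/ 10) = -1355/ 2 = -677.50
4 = 4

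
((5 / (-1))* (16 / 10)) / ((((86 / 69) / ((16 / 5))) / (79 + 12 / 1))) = -401856 / 215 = -1869.10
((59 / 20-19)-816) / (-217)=16641 / 4340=3.83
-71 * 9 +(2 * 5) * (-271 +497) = 1621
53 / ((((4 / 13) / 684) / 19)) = 2238561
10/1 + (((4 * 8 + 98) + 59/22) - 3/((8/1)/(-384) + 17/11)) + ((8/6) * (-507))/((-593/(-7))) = 1393980151/10502030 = 132.73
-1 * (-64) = 64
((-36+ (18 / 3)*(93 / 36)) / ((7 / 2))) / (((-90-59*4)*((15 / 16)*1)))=328 / 17115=0.02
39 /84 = 13 /28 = 0.46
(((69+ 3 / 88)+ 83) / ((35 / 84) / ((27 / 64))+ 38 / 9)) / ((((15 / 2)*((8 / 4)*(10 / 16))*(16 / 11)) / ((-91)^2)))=2991370473 / 168800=17721.39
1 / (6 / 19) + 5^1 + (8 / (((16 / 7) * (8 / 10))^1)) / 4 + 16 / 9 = 3179 / 288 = 11.04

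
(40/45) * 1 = 8/9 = 0.89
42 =42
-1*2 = -2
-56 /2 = -28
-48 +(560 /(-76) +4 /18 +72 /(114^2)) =-179152 /3249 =-55.14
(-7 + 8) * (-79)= -79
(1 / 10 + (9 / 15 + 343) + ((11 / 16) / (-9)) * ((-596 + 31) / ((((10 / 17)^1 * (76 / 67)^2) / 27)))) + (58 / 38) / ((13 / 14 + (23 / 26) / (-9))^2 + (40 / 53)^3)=608357490003412781 / 322790110374400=1884.68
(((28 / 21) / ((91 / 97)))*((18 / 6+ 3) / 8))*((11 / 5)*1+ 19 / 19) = 1552 / 455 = 3.41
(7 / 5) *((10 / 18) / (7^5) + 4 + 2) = 907583 / 108045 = 8.40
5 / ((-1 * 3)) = -5 / 3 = -1.67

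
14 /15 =0.93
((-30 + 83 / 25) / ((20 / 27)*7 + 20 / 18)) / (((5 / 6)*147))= -18009 / 520625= -0.03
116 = 116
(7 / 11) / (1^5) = 0.64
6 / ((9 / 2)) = 4 / 3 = 1.33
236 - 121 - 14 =101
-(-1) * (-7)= -7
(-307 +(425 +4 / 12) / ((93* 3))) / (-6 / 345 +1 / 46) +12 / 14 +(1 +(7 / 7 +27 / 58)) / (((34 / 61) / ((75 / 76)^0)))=-811712058919 / 11553948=-70254.09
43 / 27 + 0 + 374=10141 / 27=375.59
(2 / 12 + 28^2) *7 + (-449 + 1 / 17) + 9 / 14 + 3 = 5043.87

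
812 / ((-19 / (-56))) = 45472 / 19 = 2393.26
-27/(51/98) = -882/17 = -51.88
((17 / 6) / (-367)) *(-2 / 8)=17 / 8808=0.00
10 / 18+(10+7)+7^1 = 24.56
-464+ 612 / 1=148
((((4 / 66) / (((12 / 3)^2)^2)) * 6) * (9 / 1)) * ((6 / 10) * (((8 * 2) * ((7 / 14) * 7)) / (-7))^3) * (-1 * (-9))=-1944 / 55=-35.35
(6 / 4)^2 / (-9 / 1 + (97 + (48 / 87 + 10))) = 261 / 11432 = 0.02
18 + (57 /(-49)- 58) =-2017 /49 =-41.16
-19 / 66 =-0.29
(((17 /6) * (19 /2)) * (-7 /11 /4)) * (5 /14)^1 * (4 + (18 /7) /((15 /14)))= -323 /33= -9.79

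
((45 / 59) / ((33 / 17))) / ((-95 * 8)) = -51 / 98648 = -0.00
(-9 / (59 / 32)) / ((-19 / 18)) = 5184 / 1121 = 4.62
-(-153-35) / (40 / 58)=1363 / 5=272.60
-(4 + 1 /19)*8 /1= -616 /19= -32.42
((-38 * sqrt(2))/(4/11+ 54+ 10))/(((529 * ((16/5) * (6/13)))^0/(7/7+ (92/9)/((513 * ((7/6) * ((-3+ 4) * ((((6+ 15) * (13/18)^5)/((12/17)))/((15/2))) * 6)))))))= -64877076781 * sqrt(2)/109487622426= -0.84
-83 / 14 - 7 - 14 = -377 / 14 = -26.93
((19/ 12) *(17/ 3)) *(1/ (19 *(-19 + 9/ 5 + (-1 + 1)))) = -85/ 3096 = -0.03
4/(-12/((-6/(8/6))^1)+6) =6/13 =0.46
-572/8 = -143/2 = -71.50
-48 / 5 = -9.60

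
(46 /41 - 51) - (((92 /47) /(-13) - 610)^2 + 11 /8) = -45592152534243 /122449288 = -372334.97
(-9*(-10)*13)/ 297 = 130/ 33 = 3.94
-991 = -991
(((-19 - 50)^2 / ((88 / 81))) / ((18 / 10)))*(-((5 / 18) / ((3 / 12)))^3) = -330625 / 99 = -3339.65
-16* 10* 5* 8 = -6400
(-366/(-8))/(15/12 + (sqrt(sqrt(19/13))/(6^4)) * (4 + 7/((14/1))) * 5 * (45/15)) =-2529792 * 13^(3/4) * 19^(1/4)/21565345 - 4392 * 13^(1/4) * 19^(3/4)/21565345 + 105408 * sqrt(247)/21565345 + 789295104/21565345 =35.00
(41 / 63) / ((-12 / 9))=-41 / 84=-0.49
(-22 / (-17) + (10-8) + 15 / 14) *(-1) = -1039 / 238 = -4.37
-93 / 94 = -0.99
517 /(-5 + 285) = 517 /280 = 1.85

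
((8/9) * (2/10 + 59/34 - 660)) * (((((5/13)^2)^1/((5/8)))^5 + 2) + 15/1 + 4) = -12284.31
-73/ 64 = -1.14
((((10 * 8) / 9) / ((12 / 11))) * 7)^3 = 3652264000 / 19683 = 185554.23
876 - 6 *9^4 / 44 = -411 / 22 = -18.68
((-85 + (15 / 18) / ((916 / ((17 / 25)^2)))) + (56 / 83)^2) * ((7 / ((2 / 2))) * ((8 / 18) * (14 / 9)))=-19606209871871 / 47919022875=-409.15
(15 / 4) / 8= 15 / 32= 0.47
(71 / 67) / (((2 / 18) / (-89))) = -56871 / 67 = -848.82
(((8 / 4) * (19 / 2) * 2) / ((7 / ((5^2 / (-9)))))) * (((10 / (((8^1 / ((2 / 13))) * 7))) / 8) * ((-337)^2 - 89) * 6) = -67378750 / 1911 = -35258.37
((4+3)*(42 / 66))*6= 294 / 11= 26.73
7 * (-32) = -224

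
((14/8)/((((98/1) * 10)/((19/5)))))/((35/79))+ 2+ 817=80263501/98000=819.02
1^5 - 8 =-7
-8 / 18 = -4 / 9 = -0.44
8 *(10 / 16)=5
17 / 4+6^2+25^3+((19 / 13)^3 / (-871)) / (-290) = 17386554889733 / 1109880460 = 15665.25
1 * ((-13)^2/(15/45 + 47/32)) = 16224/173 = 93.78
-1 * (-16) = 16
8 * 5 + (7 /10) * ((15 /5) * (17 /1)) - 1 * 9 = 667 /10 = 66.70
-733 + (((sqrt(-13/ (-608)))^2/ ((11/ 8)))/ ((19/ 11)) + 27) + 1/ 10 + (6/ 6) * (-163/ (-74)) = -187983291/ 267140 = -703.69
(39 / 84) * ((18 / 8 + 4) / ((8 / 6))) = 975 / 448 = 2.18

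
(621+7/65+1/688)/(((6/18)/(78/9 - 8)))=27776001/22360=1242.22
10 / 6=5 / 3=1.67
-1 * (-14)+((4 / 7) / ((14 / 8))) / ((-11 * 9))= 67898 / 4851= 14.00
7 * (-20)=-140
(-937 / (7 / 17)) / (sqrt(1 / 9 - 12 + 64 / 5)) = -47787 *sqrt(205) / 287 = -2383.99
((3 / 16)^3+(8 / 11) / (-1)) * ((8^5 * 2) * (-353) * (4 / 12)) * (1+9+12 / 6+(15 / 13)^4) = 24046727396752 / 314171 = 76540251.64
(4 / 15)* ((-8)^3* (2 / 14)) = -2048 / 105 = -19.50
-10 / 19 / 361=-0.00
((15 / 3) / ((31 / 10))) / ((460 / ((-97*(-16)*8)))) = 31040 / 713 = 43.53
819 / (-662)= -819 / 662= -1.24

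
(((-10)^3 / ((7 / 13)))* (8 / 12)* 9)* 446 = -34788000 / 7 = -4969714.29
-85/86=-0.99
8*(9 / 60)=6 / 5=1.20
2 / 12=1 / 6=0.17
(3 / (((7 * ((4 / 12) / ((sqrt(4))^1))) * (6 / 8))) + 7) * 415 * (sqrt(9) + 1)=121180 / 7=17311.43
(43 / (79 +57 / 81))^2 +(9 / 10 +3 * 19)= 1347444213 / 23155520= 58.19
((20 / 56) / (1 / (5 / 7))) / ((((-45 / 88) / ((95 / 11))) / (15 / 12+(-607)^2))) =-33335975 / 21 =-1587427.38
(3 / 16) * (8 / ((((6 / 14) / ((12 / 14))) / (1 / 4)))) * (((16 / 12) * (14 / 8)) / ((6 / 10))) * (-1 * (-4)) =35 / 3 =11.67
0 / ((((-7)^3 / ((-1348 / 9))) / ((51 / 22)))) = 0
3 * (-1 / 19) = -3 / 19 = -0.16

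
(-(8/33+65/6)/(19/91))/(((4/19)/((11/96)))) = -28.87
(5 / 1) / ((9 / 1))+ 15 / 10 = 37 / 18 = 2.06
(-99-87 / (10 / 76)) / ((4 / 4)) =-3801 / 5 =-760.20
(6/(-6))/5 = -1/5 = -0.20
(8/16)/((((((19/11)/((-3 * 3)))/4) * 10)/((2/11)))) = -18/95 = -0.19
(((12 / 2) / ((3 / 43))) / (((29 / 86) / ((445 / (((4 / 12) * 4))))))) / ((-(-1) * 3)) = 822805 / 29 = 28372.59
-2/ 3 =-0.67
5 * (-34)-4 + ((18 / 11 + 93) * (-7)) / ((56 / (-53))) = 39861 / 88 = 452.97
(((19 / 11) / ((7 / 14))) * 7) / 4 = 133 / 22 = 6.05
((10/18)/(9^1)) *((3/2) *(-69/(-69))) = 5/54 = 0.09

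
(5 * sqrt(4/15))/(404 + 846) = sqrt(15)/1875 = 0.00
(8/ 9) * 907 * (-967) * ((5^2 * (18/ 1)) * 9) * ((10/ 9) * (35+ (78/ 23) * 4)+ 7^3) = -28827854719600/ 23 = -1253384987808.70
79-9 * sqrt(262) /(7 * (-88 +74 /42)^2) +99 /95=7604 /95-567 * sqrt(262) /3279721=80.04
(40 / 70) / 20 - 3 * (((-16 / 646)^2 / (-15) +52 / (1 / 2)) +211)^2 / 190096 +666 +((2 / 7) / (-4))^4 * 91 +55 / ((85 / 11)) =4468357824850014969829 / 6653474002940865450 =671.58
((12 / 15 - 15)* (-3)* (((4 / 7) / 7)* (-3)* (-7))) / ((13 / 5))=2556 / 91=28.09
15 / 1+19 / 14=229 / 14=16.36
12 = 12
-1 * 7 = -7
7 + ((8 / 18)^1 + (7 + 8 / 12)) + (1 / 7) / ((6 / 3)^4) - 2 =13225 / 1008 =13.12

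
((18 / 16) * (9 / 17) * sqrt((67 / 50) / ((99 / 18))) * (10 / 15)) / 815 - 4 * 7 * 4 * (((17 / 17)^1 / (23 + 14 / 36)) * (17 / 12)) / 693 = -136 / 13893 + 27 * sqrt(737) / 3048100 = -0.01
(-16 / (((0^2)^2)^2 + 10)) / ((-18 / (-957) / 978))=-415976 / 5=-83195.20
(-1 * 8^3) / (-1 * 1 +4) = -512 / 3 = -170.67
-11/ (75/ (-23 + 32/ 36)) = 2189/ 675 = 3.24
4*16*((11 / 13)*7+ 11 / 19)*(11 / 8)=141328 / 247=572.18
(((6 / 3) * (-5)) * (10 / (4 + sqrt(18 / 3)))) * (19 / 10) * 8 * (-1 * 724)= 440192 - 110048 * sqrt(6)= 170630.55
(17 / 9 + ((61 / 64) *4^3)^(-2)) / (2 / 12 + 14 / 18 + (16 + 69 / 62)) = 980623 / 9373199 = 0.10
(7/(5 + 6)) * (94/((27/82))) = 53956/297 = 181.67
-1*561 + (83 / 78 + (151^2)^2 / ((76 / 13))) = 263580340057 / 2964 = 88927240.24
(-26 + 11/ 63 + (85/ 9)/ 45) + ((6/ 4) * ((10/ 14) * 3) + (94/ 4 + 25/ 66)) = 2633/ 1782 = 1.48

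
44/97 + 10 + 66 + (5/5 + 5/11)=83128/1067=77.91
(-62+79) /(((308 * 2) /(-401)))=-6817 /616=-11.07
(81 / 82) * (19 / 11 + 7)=3888 / 451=8.62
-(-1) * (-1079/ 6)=-1079/ 6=-179.83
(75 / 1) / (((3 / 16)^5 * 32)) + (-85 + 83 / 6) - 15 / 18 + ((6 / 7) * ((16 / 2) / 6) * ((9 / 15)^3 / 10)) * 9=3558563732 / 354375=10041.80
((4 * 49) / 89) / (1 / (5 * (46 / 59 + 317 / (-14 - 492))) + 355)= 640220 / 103582383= 0.01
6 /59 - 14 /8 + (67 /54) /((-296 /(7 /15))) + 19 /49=-875101259 /693146160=-1.26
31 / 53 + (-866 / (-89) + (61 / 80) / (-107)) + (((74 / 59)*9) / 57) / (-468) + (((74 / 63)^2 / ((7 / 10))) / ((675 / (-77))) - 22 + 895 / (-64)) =-25.90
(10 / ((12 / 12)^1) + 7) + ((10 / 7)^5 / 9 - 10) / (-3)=9127043 / 453789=20.11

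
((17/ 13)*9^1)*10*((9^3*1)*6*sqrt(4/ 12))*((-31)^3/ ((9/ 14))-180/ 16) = -103401057465*sqrt(3)/ 13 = -13776606545.06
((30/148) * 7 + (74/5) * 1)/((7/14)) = 6001/185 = 32.44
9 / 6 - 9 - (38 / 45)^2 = -33263 / 4050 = -8.21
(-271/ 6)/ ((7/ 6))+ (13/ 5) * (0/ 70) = -271/ 7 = -38.71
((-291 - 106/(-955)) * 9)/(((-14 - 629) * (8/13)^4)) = 71407955151/2515210240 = 28.39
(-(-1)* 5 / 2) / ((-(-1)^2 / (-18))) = 45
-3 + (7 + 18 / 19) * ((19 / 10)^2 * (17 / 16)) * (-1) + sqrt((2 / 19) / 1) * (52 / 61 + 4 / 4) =-32.88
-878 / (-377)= 878 / 377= 2.33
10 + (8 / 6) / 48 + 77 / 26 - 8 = 2335 / 468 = 4.99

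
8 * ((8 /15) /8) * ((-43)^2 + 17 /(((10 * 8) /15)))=5927 /6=987.83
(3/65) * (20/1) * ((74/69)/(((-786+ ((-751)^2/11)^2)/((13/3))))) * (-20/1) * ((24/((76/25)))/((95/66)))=-94554240/528231932825437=-0.00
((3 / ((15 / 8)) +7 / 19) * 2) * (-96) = -35904 / 95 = -377.94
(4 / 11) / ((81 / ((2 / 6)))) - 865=-865.00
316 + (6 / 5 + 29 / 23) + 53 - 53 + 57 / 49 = 1801082 / 5635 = 319.62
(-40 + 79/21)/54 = -761/1134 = -0.67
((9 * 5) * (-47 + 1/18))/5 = -845/2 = -422.50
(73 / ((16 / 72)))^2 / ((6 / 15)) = 2158245 / 8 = 269780.62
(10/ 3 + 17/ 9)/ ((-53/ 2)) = -94/ 477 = -0.20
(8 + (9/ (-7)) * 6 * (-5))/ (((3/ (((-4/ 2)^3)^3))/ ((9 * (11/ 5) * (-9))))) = 1416367.54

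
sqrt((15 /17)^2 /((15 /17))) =sqrt(255) /17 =0.94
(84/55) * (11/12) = 7/5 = 1.40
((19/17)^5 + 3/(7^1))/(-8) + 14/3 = 131048887/29816997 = 4.40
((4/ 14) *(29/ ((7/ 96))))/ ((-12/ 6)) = -2784/ 49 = -56.82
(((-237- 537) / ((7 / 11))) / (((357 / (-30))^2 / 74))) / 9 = -7000400 / 99127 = -70.62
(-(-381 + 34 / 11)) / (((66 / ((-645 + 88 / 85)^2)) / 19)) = 236644059985127 / 5245350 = 45115018.06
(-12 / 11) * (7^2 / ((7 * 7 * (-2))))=6 / 11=0.55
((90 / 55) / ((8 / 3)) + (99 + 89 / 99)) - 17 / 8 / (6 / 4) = 19621 / 198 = 99.10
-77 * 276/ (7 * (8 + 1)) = -337.33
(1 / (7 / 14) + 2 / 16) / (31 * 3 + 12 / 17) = 289 / 12744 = 0.02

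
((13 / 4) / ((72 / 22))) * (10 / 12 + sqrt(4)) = 2431 / 864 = 2.81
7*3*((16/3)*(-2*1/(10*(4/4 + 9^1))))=-56/25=-2.24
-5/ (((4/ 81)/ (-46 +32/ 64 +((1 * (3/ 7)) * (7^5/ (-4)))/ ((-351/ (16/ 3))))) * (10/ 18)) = 343791/ 104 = 3305.68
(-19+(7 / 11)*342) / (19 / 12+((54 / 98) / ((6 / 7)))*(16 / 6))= 183540 / 3047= 60.24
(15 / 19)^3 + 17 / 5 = 133478 / 34295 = 3.89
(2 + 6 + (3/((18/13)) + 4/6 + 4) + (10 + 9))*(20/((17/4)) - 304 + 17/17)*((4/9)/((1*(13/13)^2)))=-2058826/459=-4485.46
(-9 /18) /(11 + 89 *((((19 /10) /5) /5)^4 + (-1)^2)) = -1953125000 /390636598569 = -0.00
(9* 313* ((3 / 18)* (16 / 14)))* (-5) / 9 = -6260 / 21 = -298.10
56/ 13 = 4.31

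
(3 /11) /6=1 /22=0.05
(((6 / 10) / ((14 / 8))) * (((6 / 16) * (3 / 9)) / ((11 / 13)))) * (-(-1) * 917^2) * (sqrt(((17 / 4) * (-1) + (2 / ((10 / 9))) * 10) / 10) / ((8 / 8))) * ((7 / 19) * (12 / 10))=98384013 * sqrt(22) / 20900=22079.52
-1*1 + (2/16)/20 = -159/160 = -0.99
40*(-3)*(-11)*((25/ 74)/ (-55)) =-300/ 37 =-8.11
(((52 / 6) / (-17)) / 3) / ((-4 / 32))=208 / 153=1.36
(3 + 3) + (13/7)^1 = 55/7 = 7.86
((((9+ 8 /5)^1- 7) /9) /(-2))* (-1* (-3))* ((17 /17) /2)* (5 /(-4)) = 3 /8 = 0.38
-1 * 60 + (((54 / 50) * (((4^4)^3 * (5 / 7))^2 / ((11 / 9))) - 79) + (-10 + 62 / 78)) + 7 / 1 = 2667538354283918639 / 21021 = 126898737181100.74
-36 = -36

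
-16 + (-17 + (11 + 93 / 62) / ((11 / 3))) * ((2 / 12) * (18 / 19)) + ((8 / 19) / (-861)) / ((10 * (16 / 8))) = -32653469 / 1799490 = -18.15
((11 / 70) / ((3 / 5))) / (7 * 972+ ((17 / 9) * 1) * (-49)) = 33 / 845642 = 0.00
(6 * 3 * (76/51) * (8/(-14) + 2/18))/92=-1102/8211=-0.13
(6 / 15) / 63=2 / 315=0.01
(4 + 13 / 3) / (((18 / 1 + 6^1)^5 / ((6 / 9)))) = 25 / 35831808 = 0.00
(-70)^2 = 4900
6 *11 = 66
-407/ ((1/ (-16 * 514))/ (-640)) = -2142187520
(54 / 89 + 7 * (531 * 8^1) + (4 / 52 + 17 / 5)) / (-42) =-86023192 / 121485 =-708.10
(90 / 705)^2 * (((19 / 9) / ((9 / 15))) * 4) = 1520 / 6627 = 0.23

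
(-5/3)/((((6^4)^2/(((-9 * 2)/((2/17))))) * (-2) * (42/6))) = -85/7838208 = -0.00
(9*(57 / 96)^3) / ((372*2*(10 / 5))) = 20577 / 16252928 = 0.00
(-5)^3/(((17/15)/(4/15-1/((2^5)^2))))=-510125/17408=-29.30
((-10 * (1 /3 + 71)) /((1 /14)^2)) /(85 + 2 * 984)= -419440 /6159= -68.10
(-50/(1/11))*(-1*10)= 5500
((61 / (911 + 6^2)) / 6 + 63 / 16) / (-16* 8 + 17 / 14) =-1256297 / 40342200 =-0.03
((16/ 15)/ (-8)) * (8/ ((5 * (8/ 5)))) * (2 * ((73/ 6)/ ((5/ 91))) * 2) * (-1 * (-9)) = -1062.88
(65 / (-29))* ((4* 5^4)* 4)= -650000 / 29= -22413.79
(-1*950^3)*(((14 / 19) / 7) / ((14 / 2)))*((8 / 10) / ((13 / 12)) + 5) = -6732650000 / 91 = -73985164.84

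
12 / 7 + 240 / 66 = 412 / 77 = 5.35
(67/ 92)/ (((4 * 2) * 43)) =0.00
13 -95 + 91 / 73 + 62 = -1369 / 73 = -18.75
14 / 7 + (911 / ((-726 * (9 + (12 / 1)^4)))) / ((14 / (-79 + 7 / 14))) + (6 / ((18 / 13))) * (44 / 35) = 3140836451 / 421704360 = 7.45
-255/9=-85/3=-28.33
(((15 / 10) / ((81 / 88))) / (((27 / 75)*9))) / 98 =550 / 107163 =0.01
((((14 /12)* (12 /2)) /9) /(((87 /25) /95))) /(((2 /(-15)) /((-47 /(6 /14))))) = 27348125 /1566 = 17463.68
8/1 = 8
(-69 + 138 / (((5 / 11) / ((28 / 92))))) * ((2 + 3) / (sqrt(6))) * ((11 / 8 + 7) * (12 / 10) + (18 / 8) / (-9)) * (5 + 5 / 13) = 1029 * sqrt(6) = 2520.52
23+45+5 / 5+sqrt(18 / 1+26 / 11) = 4*sqrt(154) / 11+69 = 73.51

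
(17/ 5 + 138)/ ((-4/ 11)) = -7777/ 20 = -388.85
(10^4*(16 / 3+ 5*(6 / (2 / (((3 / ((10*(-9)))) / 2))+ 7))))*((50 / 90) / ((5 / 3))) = 17180000 / 1017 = 16892.82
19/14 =1.36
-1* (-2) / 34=1 / 17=0.06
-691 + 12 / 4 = -688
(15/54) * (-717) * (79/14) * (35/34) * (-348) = 402609.56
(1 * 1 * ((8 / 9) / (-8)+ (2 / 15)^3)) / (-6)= 367 / 20250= 0.02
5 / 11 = 0.45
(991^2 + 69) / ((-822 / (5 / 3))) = -2455375 / 1233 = -1991.38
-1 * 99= -99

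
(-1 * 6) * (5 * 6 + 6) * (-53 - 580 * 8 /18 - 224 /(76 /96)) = 2436648 /19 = 128244.63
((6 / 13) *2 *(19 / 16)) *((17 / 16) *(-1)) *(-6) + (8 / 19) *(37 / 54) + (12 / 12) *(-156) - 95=-52012549 / 213408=-243.72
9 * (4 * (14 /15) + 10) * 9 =5562 /5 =1112.40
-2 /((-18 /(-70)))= -70 /9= -7.78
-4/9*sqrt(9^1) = -4/3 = -1.33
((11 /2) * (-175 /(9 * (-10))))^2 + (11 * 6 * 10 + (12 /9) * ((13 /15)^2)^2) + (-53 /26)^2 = 320026380151 /410670000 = 779.28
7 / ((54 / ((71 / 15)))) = 497 / 810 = 0.61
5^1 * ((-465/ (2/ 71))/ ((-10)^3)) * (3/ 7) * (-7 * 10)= -19809/ 8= -2476.12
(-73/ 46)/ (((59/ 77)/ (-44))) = 123662/ 1357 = 91.13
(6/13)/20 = 3/130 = 0.02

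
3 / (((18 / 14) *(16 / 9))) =21 / 16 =1.31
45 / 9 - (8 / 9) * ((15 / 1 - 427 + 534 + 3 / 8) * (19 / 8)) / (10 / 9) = -18201 / 80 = -227.51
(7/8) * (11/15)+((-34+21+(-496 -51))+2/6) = -22361/40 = -559.02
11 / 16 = 0.69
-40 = -40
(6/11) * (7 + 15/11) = 552/121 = 4.56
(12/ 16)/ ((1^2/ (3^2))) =27/ 4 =6.75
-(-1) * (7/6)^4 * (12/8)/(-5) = -2401/4320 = -0.56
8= 8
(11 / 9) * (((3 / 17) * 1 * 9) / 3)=11 / 17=0.65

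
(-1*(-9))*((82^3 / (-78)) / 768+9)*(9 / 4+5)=-44341 / 3328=-13.32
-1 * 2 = -2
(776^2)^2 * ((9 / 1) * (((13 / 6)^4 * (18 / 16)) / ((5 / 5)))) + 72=80911513428584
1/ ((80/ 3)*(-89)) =-3/ 7120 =-0.00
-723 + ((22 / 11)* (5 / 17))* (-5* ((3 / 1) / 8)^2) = -393537 / 544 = -723.41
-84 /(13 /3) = -19.38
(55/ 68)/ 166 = 55/ 11288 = 0.00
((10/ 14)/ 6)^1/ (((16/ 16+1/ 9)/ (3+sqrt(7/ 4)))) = 3 * sqrt(7)/ 56+9/ 28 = 0.46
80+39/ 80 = 6439/ 80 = 80.49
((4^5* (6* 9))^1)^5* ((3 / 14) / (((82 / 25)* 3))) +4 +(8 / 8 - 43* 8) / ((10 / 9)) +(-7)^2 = 32310866109186950823202141 / 2870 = 11258141501458867882648.83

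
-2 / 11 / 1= -2 / 11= -0.18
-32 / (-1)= 32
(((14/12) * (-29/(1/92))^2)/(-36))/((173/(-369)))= 255366286/519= 492035.23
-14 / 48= -7 / 24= -0.29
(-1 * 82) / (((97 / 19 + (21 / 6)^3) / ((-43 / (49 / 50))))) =26797600 / 357357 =74.99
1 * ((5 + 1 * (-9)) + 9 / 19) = -67 / 19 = -3.53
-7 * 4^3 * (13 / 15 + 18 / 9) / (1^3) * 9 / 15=-19264 / 25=-770.56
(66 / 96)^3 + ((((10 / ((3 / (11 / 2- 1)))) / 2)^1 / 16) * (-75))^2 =5063831 / 4096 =1236.29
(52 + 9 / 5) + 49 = 514 / 5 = 102.80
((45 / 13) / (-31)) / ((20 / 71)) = -639 / 1612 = -0.40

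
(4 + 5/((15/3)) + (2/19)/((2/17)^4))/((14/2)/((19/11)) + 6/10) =421405/3536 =119.18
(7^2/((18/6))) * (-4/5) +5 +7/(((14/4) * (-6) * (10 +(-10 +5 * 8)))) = -323/40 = -8.08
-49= -49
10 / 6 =5 / 3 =1.67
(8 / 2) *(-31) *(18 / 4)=-558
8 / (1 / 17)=136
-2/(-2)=1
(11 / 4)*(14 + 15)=319 / 4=79.75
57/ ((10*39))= 19/ 130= 0.15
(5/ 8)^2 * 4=25/ 16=1.56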